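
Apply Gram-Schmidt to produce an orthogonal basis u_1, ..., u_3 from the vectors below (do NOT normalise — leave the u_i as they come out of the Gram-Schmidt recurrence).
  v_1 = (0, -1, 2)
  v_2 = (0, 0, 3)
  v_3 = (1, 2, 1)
Orthogonal basis:
  u_1 = (0, -1, 2)
  u_2 = (0, 6/5, 3/5)
  u_3 = (1, 0, 0)

Apply the Gram-Schmidt recurrence
  u_1 = v_1
  u_i = v_i − Σ_{j<i} ((v_i · u_j) / (u_j · u_j)) · u_j.

Step by step this gives:
  u_1 = (0, -1, 2)
  u_2 = (0, 6/5, 3/5)
  u_3 = (1, 0, 0)

Orthogonality check:
  u_2 · u_1 = 0 (should be 0)
  u_3 · u_1 = 0 (should be 0)
  u_3 · u_2 = 0 (should be 0)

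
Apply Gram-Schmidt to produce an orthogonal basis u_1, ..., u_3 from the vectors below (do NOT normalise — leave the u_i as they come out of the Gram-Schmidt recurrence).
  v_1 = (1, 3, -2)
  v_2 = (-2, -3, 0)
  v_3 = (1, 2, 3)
Orthogonal basis:
  u_1 = (1, 3, -2)
  u_2 = (-17/14, -9/14, -11/7)
  u_3 = (-66/61, 44/61, 33/61)

Apply the Gram-Schmidt recurrence
  u_1 = v_1
  u_i = v_i − Σ_{j<i} ((v_i · u_j) / (u_j · u_j)) · u_j.

Step by step this gives:
  u_1 = (1, 3, -2)
  u_2 = (-17/14, -9/14, -11/7)
  u_3 = (-66/61, 44/61, 33/61)

Orthogonality check:
  u_2 · u_1 = 0 (should be 0)
  u_3 · u_1 = 0 (should be 0)
  u_3 · u_2 = 0 (should be 0)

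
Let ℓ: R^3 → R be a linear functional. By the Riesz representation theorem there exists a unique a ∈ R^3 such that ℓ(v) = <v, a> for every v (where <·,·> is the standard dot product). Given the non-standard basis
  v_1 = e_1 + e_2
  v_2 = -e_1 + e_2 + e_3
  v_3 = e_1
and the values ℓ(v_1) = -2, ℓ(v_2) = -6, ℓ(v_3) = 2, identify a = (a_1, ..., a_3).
a = (2, -4, 0)

Write a = (a_1, ..., a_3) in the standard basis. For each basis vector v_i, ℓ(v_i) = <v_i, a> is a linear equation in the a_j's. Collect the n equations into a matrix system V a = ℓ, where row i of V is v_i (expressed in the standard basis). Since V is invertible (lower-triangular with 1s on the diagonal, up to permutation), solve by back-substitution:
  V =
[[1, 1, 0],
 [-1, 1, 1],
 [1, 0, 0]]
  V a = (-2, -6, 2)
Solving gives a = (2, -4, 0).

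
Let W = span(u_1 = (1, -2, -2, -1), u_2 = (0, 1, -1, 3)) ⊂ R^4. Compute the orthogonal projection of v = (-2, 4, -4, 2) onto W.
proj_W(v) = (-2/101, 132/101, -124/101, 386/101)

Set up U = [u_1 | ... | u_2] ∈ R^(4×2). The projector onto W = col(U) is P = U (U^T U)^(-1) U^T.
Compute U^T U =
  [10, -3]
  [-3, 11],
and U^T v = (-4, 14).
Solve U^T U · c = U^T v for the coefficients: c = (-2/101, 128/101). The projection is proj_W(v) = U c.
Check: (v - proj_W(v)) · u_1 = 0  (should be 0).
Check: (v - proj_W(v)) · u_2 = 0  (should be 0).
Result: proj_W(v) = (-2/101, 132/101, -124/101, 386/101).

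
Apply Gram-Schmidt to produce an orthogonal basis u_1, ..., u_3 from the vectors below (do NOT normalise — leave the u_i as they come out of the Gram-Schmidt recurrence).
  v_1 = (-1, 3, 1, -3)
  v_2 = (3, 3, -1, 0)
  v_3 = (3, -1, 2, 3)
Orthogonal basis:
  u_1 = (-1, 3, 1, -3)
  u_2 = (13/4, 9/4, -5/4, 3/4)
  u_3 = (363/355, 11/355, 1122/355, 264/355)

Apply the Gram-Schmidt recurrence
  u_1 = v_1
  u_i = v_i − Σ_{j<i} ((v_i · u_j) / (u_j · u_j)) · u_j.

Step by step this gives:
  u_1 = (-1, 3, 1, -3)
  u_2 = (13/4, 9/4, -5/4, 3/4)
  u_3 = (363/355, 11/355, 1122/355, 264/355)

Orthogonality check:
  u_2 · u_1 = 0 (should be 0)
  u_3 · u_1 = 0 (should be 0)
  u_3 · u_2 = 0 (should be 0)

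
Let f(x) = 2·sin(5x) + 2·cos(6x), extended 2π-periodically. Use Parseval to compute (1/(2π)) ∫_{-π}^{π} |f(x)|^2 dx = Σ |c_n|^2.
Σ |c_n|^2 = 4

Expand |f|^2 and use orthogonality of {sin(nx), cos(mx)} on [-π, π]:
  ∫_{-π}^{π} sin(nx)^2 dx = π, ∫ cos(mx)^2 dx = π, and cross terms integrate to 0.
So ∫_{-π}^{π} f(x)^2 dx = 2^2 · π + 2^2 · π = (4 + 4)π.
Divide by 2π: (4 + 4)/2 = 4.
By Parseval, this equals Σ |c_n|^2.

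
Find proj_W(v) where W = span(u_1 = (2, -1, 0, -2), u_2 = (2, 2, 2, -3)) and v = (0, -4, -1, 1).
proj_W(v) = (26/125, -412/125, -266/125, 107/125)

Set up U = [u_1 | ... | u_2] ∈ R^(4×2). The projector onto W = col(U) is P = U (U^T U)^(-1) U^T.
Compute U^T U =
  [9, 8]
  [8, 21],
and U^T v = (2, -13).
Solve U^T U · c = U^T v for the coefficients: c = (146/125, -133/125). The projection is proj_W(v) = U c.
Check: (v - proj_W(v)) · u_1 = 0  (should be 0).
Check: (v - proj_W(v)) · u_2 = 0  (should be 0).
Result: proj_W(v) = (26/125, -412/125, -266/125, 107/125).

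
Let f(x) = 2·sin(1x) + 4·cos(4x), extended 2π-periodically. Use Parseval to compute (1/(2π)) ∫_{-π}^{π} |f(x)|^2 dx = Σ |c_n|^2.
Σ |c_n|^2 = 10

Expand |f|^2 and use orthogonality of {sin(nx), cos(mx)} on [-π, π]:
  ∫_{-π}^{π} sin(nx)^2 dx = π, ∫ cos(mx)^2 dx = π, and cross terms integrate to 0.
So ∫_{-π}^{π} f(x)^2 dx = 2^2 · π + 4^2 · π = (4 + 16)π.
Divide by 2π: (4 + 16)/2 = 10.
By Parseval, this equals Σ |c_n|^2.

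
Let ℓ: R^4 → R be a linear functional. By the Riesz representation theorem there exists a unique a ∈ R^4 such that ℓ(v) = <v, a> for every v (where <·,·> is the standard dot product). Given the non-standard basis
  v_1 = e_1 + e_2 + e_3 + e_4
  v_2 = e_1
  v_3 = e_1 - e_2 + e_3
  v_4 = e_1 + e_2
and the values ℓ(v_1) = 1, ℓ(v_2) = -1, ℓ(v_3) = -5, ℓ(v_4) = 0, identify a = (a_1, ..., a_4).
a = (-1, 1, -3, 4)

Write a = (a_1, ..., a_4) in the standard basis. For each basis vector v_i, ℓ(v_i) = <v_i, a> is a linear equation in the a_j's. Collect the n equations into a matrix system V a = ℓ, where row i of V is v_i (expressed in the standard basis). Since V is invertible (lower-triangular with 1s on the diagonal, up to permutation), solve by back-substitution:
  V =
[[1, 1, 1, 1],
 [1, 0, 0, 0],
 [1, -1, 1, 0],
 [1, 1, 0, 0]]
  V a = (1, -1, -5, 0)
Solving gives a = (-1, 1, -3, 4).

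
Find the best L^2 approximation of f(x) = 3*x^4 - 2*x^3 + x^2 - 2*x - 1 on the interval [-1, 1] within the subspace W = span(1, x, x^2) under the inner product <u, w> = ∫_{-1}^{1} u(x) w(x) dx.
g(x) = 25*x^2/7 - 16*x/5 - 44/35

The best approximation g ∈ W is the orthogonal projection of f onto W. Writing g = a_0 + a_1 x + a_2 x^2, the coefficients solve the normal equations G · a = b where
  G_{ij} = <φ_i, φ_j> and b_i = <f, φ_i>, with φ_0 = 1, φ_1 = x, φ_2 = x^2.
G =
  [2, 0, 2/3]
  [0, 2/3, 0]
  [2/3, 0, 2/5],
b = (-2/15, -32/15, 62/105).
Solving gives a_0 = -44/35, a_1 = -16/5, a_2 = 25/7, so
  g(x) = 25*x^2/7 - 16*x/5 - 44/35.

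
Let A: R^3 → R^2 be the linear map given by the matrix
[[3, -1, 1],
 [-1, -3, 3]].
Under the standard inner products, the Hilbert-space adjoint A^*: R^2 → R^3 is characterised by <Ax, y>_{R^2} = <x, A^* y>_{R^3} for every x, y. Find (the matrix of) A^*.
A^* = A^T =
[[3, -1],
 [-1, -3],
 [1, 3]]

For real matrices with standard dot products, the defining identity <Ax, y> = <x, A^* y> gives (Ax)^T y = x^T (A^*) y, i.e. x^T A^T y = x^T (A^*) y. Since this holds for all x, y, we must have A^* = A^T. Therefore
A^* =
[[3, -1],
 [-1, -3],
 [1, 3]].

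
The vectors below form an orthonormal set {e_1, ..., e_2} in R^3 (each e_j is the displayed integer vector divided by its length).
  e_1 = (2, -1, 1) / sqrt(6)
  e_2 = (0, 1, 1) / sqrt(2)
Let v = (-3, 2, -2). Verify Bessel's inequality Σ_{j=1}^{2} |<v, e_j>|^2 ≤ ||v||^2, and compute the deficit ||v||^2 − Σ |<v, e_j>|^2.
Σ |<v, e_j>|^2 = 50/3; ||v||^2 = 17; deficit = 1/3

Write each e_j = u_j / sqrt(<u_j, u_j>) where u_j is the displayed integer vector. Then <v, e_j> = <v, u_j> / sqrt(<u_j, u_j>), so |<v, e_j>|^2 = <v, u_j>^2 / <u_j, u_j>.
Coefficients: <v, e_1> = -10/sqrt(6), <v, e_2> = 0/sqrt(2).
Square and sum: Σ |<v, e_j>|^2 = 50/3.
Compute ||v||^2 = v·v = 17.
Deficit = 17 − 50/3 = 1/3 ≥ 0, confirming Bessel's inequality. (The deficit equals ||v − Σ <v,e_j> e_j||^2, the squared distance from v to span{e_j}.)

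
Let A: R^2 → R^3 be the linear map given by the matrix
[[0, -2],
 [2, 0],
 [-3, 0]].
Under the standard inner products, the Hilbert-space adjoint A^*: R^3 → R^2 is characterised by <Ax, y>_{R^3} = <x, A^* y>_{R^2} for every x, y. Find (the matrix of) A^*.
A^* = A^T =
[[0, 2, -3],
 [-2, 0, 0]]

For real matrices with standard dot products, the defining identity <Ax, y> = <x, A^* y> gives (Ax)^T y = x^T (A^*) y, i.e. x^T A^T y = x^T (A^*) y. Since this holds for all x, y, we must have A^* = A^T. Therefore
A^* =
[[0, 2, -3],
 [-2, 0, 0]].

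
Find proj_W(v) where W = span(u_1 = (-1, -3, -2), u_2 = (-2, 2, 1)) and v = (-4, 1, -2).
proj_W(v) = (-377/90, 1/18, -22/45)

Set up U = [u_1 | ... | u_2] ∈ R^(3×2). The projector onto W = col(U) is P = U (U^T U)^(-1) U^T.
Compute U^T U =
  [14, -6]
  [-6, 9],
and U^T v = (5, 8).
Solve U^T U · c = U^T v for the coefficients: c = (31/30, 71/45). The projection is proj_W(v) = U c.
Check: (v - proj_W(v)) · u_1 = 0  (should be 0).
Check: (v - proj_W(v)) · u_2 = 0  (should be 0).
Result: proj_W(v) = (-377/90, 1/18, -22/45).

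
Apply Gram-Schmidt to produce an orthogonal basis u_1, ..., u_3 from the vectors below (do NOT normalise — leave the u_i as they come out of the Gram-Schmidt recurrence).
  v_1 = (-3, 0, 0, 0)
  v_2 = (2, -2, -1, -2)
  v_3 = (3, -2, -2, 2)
Orthogonal basis:
  u_1 = (-3, 0, 0, 0)
  u_2 = (0, -2, -1, -2)
  u_3 = (0, -14/9, -16/9, 22/9)

Apply the Gram-Schmidt recurrence
  u_1 = v_1
  u_i = v_i − Σ_{j<i} ((v_i · u_j) / (u_j · u_j)) · u_j.

Step by step this gives:
  u_1 = (-3, 0, 0, 0)
  u_2 = (0, -2, -1, -2)
  u_3 = (0, -14/9, -16/9, 22/9)

Orthogonality check:
  u_2 · u_1 = 0 (should be 0)
  u_3 · u_1 = 0 (should be 0)
  u_3 · u_2 = 0 (should be 0)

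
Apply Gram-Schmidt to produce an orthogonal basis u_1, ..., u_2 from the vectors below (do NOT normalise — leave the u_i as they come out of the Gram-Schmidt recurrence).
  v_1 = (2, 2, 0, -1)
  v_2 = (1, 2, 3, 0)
Orthogonal basis:
  u_1 = (2, 2, 0, -1)
  u_2 = (-1/3, 2/3, 3, 2/3)

Apply the Gram-Schmidt recurrence
  u_1 = v_1
  u_i = v_i − Σ_{j<i} ((v_i · u_j) / (u_j · u_j)) · u_j.

Step by step this gives:
  u_1 = (2, 2, 0, -1)
  u_2 = (-1/3, 2/3, 3, 2/3)

Orthogonality check:
  u_2 · u_1 = 0 (should be 0)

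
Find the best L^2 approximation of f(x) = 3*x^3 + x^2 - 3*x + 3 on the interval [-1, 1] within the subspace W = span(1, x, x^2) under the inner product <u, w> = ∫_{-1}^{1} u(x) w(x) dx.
g(x) = x^2 - 6*x/5 + 3

The best approximation g ∈ W is the orthogonal projection of f onto W. Writing g = a_0 + a_1 x + a_2 x^2, the coefficients solve the normal equations G · a = b where
  G_{ij} = <φ_i, φ_j> and b_i = <f, φ_i>, with φ_0 = 1, φ_1 = x, φ_2 = x^2.
G =
  [2, 0, 2/3]
  [0, 2/3, 0]
  [2/3, 0, 2/5],
b = (20/3, -4/5, 12/5).
Solving gives a_0 = 3, a_1 = -6/5, a_2 = 1, so
  g(x) = x^2 - 6*x/5 + 3.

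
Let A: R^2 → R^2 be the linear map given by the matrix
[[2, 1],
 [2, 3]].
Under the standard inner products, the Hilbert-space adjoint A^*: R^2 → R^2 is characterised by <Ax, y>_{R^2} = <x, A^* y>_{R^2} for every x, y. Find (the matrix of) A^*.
A^* = A^T =
[[2, 2],
 [1, 3]]

For real matrices with standard dot products, the defining identity <Ax, y> = <x, A^* y> gives (Ax)^T y = x^T (A^*) y, i.e. x^T A^T y = x^T (A^*) y. Since this holds for all x, y, we must have A^* = A^T. Therefore
A^* =
[[2, 2],
 [1, 3]].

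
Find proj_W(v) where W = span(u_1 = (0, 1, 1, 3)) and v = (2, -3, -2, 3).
proj_W(v) = (0, 4/11, 4/11, 12/11)

Set up U = [u_1 | ... | u_1] ∈ R^(4×1). The projector onto W = col(U) is P = U (U^T U)^(-1) U^T.
Compute U^T U =
  [11],
and U^T v = (4).
Solve U^T U · c = U^T v for the coefficients: c = (4/11). The projection is proj_W(v) = U c.
Check: (v - proj_W(v)) · u_1 = 0  (should be 0).
Result: proj_W(v) = (0, 4/11, 4/11, 12/11).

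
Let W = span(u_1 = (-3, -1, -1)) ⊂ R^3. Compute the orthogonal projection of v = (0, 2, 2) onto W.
proj_W(v) = (12/11, 4/11, 4/11)

Set up U = [u_1 | ... | u_1] ∈ R^(3×1). The projector onto W = col(U) is P = U (U^T U)^(-1) U^T.
Compute U^T U =
  [11],
and U^T v = (-4).
Solve U^T U · c = U^T v for the coefficients: c = (-4/11). The projection is proj_W(v) = U c.
Check: (v - proj_W(v)) · u_1 = 0  (should be 0).
Result: proj_W(v) = (12/11, 4/11, 4/11).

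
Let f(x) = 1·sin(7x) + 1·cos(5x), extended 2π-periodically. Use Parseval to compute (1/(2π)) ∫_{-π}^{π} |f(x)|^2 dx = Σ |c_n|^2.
Σ |c_n|^2 = 1

Expand |f|^2 and use orthogonality of {sin(nx), cos(mx)} on [-π, π]:
  ∫_{-π}^{π} sin(nx)^2 dx = π, ∫ cos(mx)^2 dx = π, and cross terms integrate to 0.
So ∫_{-π}^{π} f(x)^2 dx = 1^2 · π + 1^2 · π = (1 + 1)π.
Divide by 2π: (1 + 1)/2 = 1.
By Parseval, this equals Σ |c_n|^2.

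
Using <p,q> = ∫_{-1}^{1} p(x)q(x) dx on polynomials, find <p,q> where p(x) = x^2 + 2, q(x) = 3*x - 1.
<p,q> = -14/3

Expand the product: p(x)·q(x) = 3*x^3 - x^2 + 6*x - 2.
∫_{-1}^{1} of each monomial x^k gives [2/(k+1) if k even, 0 if k odd]. Integrating term-by-term (or equivalently evaluating the antiderivative F(x) = 3*x^4/4 - x^3/3 + 3*x^2 - 2*x at the endpoints):
  F(1) − F(−1) = 17/12 − (73/12) = -14/3.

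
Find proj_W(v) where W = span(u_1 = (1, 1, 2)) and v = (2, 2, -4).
proj_W(v) = (-2/3, -2/3, -4/3)

Set up U = [u_1 | ... | u_1] ∈ R^(3×1). The projector onto W = col(U) is P = U (U^T U)^(-1) U^T.
Compute U^T U =
  [6],
and U^T v = (-4).
Solve U^T U · c = U^T v for the coefficients: c = (-2/3). The projection is proj_W(v) = U c.
Check: (v - proj_W(v)) · u_1 = 0  (should be 0).
Result: proj_W(v) = (-2/3, -2/3, -4/3).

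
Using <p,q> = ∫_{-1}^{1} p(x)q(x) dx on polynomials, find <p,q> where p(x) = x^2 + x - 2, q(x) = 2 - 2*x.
<p,q> = -8

Expand the product: p(x)·q(x) = -2*x^3 + 6*x - 4.
∫_{-1}^{1} of each monomial x^k gives [2/(k+1) if k even, 0 if k odd]. Integrating term-by-term (or equivalently evaluating the antiderivative F(x) = -x^4/2 + 3*x^2 - 4*x at the endpoints):
  F(1) − F(−1) = -3/2 − (13/2) = -8.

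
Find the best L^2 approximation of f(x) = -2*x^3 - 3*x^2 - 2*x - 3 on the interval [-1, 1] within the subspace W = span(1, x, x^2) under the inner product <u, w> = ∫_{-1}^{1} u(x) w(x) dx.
g(x) = -3*x^2 - 16*x/5 - 3

The best approximation g ∈ W is the orthogonal projection of f onto W. Writing g = a_0 + a_1 x + a_2 x^2, the coefficients solve the normal equations G · a = b where
  G_{ij} = <φ_i, φ_j> and b_i = <f, φ_i>, with φ_0 = 1, φ_1 = x, φ_2 = x^2.
G =
  [2, 0, 2/3]
  [0, 2/3, 0]
  [2/3, 0, 2/5],
b = (-8, -32/15, -16/5).
Solving gives a_0 = -3, a_1 = -16/5, a_2 = -3, so
  g(x) = -3*x^2 - 16*x/5 - 3.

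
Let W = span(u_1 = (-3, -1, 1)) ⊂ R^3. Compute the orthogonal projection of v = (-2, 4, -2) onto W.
proj_W(v) = (0, 0, 0)

Set up U = [u_1 | ... | u_1] ∈ R^(3×1). The projector onto W = col(U) is P = U (U^T U)^(-1) U^T.
Compute U^T U =
  [11],
and U^T v = (0).
Solve U^T U · c = U^T v for the coefficients: c = (0). The projection is proj_W(v) = U c.
Check: (v - proj_W(v)) · u_1 = 0  (should be 0).
Result: proj_W(v) = (0, 0, 0).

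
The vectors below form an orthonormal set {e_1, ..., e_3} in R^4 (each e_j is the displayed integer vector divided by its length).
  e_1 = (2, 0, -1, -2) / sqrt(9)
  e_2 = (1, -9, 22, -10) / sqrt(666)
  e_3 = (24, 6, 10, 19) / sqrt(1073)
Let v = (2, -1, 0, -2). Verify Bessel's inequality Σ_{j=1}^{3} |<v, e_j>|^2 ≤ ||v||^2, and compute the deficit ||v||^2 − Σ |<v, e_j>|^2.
Σ |<v, e_j>|^2 = 497/58; ||v||^2 = 9; deficit = 25/58

Write each e_j = u_j / sqrt(<u_j, u_j>) where u_j is the displayed integer vector. Then <v, e_j> = <v, u_j> / sqrt(<u_j, u_j>), so |<v, e_j>|^2 = <v, u_j>^2 / <u_j, u_j>.
Coefficients: <v, e_1> = 8/sqrt(9), <v, e_2> = 31/sqrt(666), <v, e_3> = 4/sqrt(1073).
Square and sum: Σ |<v, e_j>|^2 = 497/58.
Compute ||v||^2 = v·v = 9.
Deficit = 9 − 497/58 = 25/58 ≥ 0, confirming Bessel's inequality. (The deficit equals ||v − Σ <v,e_j> e_j||^2, the squared distance from v to span{e_j}.)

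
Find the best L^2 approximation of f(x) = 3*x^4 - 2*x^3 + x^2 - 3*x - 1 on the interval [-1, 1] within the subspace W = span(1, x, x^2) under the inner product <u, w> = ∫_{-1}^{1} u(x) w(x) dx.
g(x) = 25*x^2/7 - 21*x/5 - 44/35

The best approximation g ∈ W is the orthogonal projection of f onto W. Writing g = a_0 + a_1 x + a_2 x^2, the coefficients solve the normal equations G · a = b where
  G_{ij} = <φ_i, φ_j> and b_i = <f, φ_i>, with φ_0 = 1, φ_1 = x, φ_2 = x^2.
G =
  [2, 0, 2/3]
  [0, 2/3, 0]
  [2/3, 0, 2/5],
b = (-2/15, -14/5, 62/105).
Solving gives a_0 = -44/35, a_1 = -21/5, a_2 = 25/7, so
  g(x) = 25*x^2/7 - 21*x/5 - 44/35.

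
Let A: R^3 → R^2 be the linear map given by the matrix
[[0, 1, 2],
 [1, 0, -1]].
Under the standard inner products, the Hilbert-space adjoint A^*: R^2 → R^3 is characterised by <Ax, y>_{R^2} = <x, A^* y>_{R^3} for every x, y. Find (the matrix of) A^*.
A^* = A^T =
[[0, 1],
 [1, 0],
 [2, -1]]

For real matrices with standard dot products, the defining identity <Ax, y> = <x, A^* y> gives (Ax)^T y = x^T (A^*) y, i.e. x^T A^T y = x^T (A^*) y. Since this holds for all x, y, we must have A^* = A^T. Therefore
A^* =
[[0, 1],
 [1, 0],
 [2, -1]].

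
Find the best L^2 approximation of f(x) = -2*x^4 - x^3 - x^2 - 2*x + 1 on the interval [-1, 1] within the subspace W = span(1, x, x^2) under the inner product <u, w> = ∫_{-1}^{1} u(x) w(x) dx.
g(x) = -19*x^2/7 - 13*x/5 + 41/35

The best approximation g ∈ W is the orthogonal projection of f onto W. Writing g = a_0 + a_1 x + a_2 x^2, the coefficients solve the normal equations G · a = b where
  G_{ij} = <φ_i, φ_j> and b_i = <f, φ_i>, with φ_0 = 1, φ_1 = x, φ_2 = x^2.
G =
  [2, 0, 2/3]
  [0, 2/3, 0]
  [2/3, 0, 2/5],
b = (8/15, -26/15, -32/105).
Solving gives a_0 = 41/35, a_1 = -13/5, a_2 = -19/7, so
  g(x) = -19*x^2/7 - 13*x/5 + 41/35.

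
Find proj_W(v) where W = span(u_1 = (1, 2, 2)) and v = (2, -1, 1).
proj_W(v) = (2/9, 4/9, 4/9)

Set up U = [u_1 | ... | u_1] ∈ R^(3×1). The projector onto W = col(U) is P = U (U^T U)^(-1) U^T.
Compute U^T U =
  [9],
and U^T v = (2).
Solve U^T U · c = U^T v for the coefficients: c = (2/9). The projection is proj_W(v) = U c.
Check: (v - proj_W(v)) · u_1 = 0  (should be 0).
Result: proj_W(v) = (2/9, 4/9, 4/9).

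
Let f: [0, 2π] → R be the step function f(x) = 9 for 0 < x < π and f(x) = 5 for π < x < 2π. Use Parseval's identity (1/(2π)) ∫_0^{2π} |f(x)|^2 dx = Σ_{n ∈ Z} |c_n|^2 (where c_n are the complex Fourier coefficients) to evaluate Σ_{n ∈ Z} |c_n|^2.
Σ |c_n|^2 = 53

Parseval equates the L^2 energy of f (normalised by 1/(2π)) with the ℓ^2 sum of its Fourier coefficients: (1/(2π)) ∫_0^{2π} |f|^2 = Σ |c_n|^2.
Compute the left side: (1/(2π)) [∫_0^π 9^2 dx + ∫_π^{2π} 5^2 dx] = (1/(2π)) · (81π + 25π) = (81 + 25)/2 = 53.
So Σ_{n ∈ Z} |c_n|^2 = 53.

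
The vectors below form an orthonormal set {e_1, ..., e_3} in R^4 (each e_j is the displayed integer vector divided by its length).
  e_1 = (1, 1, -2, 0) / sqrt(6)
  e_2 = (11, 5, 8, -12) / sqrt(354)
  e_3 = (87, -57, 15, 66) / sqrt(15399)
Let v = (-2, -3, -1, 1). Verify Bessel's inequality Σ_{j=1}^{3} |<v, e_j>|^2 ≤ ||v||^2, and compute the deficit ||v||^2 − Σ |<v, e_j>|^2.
Σ |<v, e_j>|^2 = 314/29; ||v||^2 = 15; deficit = 121/29

Write each e_j = u_j / sqrt(<u_j, u_j>) where u_j is the displayed integer vector. Then <v, e_j> = <v, u_j> / sqrt(<u_j, u_j>), so |<v, e_j>|^2 = <v, u_j>^2 / <u_j, u_j>.
Coefficients: <v, e_1> = -3/sqrt(6), <v, e_2> = -57/sqrt(354), <v, e_3> = 48/sqrt(15399).
Square and sum: Σ |<v, e_j>|^2 = 314/29.
Compute ||v||^2 = v·v = 15.
Deficit = 15 − 314/29 = 121/29 ≥ 0, confirming Bessel's inequality. (The deficit equals ||v − Σ <v,e_j> e_j||^2, the squared distance from v to span{e_j}.)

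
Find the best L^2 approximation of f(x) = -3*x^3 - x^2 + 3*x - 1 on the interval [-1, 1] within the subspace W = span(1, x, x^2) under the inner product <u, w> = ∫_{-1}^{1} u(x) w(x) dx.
g(x) = -x^2 + 6*x/5 - 1

The best approximation g ∈ W is the orthogonal projection of f onto W. Writing g = a_0 + a_1 x + a_2 x^2, the coefficients solve the normal equations G · a = b where
  G_{ij} = <φ_i, φ_j> and b_i = <f, φ_i>, with φ_0 = 1, φ_1 = x, φ_2 = x^2.
G =
  [2, 0, 2/3]
  [0, 2/3, 0]
  [2/3, 0, 2/5],
b = (-8/3, 4/5, -16/15).
Solving gives a_0 = -1, a_1 = 6/5, a_2 = -1, so
  g(x) = -x^2 + 6*x/5 - 1.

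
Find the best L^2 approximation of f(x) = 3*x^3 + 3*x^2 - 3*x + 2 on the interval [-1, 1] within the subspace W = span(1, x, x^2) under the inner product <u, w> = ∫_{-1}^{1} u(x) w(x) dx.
g(x) = 3*x^2 - 6*x/5 + 2

The best approximation g ∈ W is the orthogonal projection of f onto W. Writing g = a_0 + a_1 x + a_2 x^2, the coefficients solve the normal equations G · a = b where
  G_{ij} = <φ_i, φ_j> and b_i = <f, φ_i>, with φ_0 = 1, φ_1 = x, φ_2 = x^2.
G =
  [2, 0, 2/3]
  [0, 2/3, 0]
  [2/3, 0, 2/5],
b = (6, -4/5, 38/15).
Solving gives a_0 = 2, a_1 = -6/5, a_2 = 3, so
  g(x) = 3*x^2 - 6*x/5 + 2.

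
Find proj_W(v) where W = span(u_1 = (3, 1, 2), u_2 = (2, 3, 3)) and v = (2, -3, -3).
proj_W(v) = (130/83, -309/83, -165/83)

Set up U = [u_1 | ... | u_2] ∈ R^(3×2). The projector onto W = col(U) is P = U (U^T U)^(-1) U^T.
Compute U^T U =
  [14, 15]
  [15, 22],
and U^T v = (-3, -14).
Solve U^T U · c = U^T v for the coefficients: c = (144/83, -151/83). The projection is proj_W(v) = U c.
Check: (v - proj_W(v)) · u_1 = 0  (should be 0).
Check: (v - proj_W(v)) · u_2 = 0  (should be 0).
Result: proj_W(v) = (130/83, -309/83, -165/83).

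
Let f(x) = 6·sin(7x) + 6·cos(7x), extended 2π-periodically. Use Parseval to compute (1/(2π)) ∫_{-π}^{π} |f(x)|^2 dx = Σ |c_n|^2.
Σ |c_n|^2 = 36

Expand |f|^2 and use orthogonality of {sin(nx), cos(mx)} on [-π, π]:
  ∫_{-π}^{π} sin(nx)^2 dx = π, ∫ cos(mx)^2 dx = π, and cross terms integrate to 0.
So ∫_{-π}^{π} f(x)^2 dx = 6^2 · π + 6^2 · π = (36 + 36)π.
Divide by 2π: (36 + 36)/2 = 36.
By Parseval, this equals Σ |c_n|^2.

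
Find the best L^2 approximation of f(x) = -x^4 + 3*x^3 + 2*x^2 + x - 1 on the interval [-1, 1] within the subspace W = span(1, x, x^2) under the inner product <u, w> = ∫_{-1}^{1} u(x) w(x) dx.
g(x) = 8*x^2/7 + 14*x/5 - 32/35

The best approximation g ∈ W is the orthogonal projection of f onto W. Writing g = a_0 + a_1 x + a_2 x^2, the coefficients solve the normal equations G · a = b where
  G_{ij} = <φ_i, φ_j> and b_i = <f, φ_i>, with φ_0 = 1, φ_1 = x, φ_2 = x^2.
G =
  [2, 0, 2/3]
  [0, 2/3, 0]
  [2/3, 0, 2/5],
b = (-16/15, 28/15, -16/105).
Solving gives a_0 = -32/35, a_1 = 14/5, a_2 = 8/7, so
  g(x) = 8*x^2/7 + 14*x/5 - 32/35.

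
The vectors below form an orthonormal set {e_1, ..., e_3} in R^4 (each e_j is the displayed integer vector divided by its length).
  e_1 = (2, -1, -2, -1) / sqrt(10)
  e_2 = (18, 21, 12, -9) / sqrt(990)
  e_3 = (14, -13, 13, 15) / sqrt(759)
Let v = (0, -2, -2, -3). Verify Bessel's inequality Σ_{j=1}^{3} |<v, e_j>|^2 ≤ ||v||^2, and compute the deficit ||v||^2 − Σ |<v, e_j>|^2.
Σ |<v, e_j>|^2 = 283/23; ||v||^2 = 17; deficit = 108/23

Write each e_j = u_j / sqrt(<u_j, u_j>) where u_j is the displayed integer vector. Then <v, e_j> = <v, u_j> / sqrt(<u_j, u_j>), so |<v, e_j>|^2 = <v, u_j>^2 / <u_j, u_j>.
Coefficients: <v, e_1> = 9/sqrt(10), <v, e_2> = -39/sqrt(990), <v, e_3> = -45/sqrt(759).
Square and sum: Σ |<v, e_j>|^2 = 283/23.
Compute ||v||^2 = v·v = 17.
Deficit = 17 − 283/23 = 108/23 ≥ 0, confirming Bessel's inequality. (The deficit equals ||v − Σ <v,e_j> e_j||^2, the squared distance from v to span{e_j}.)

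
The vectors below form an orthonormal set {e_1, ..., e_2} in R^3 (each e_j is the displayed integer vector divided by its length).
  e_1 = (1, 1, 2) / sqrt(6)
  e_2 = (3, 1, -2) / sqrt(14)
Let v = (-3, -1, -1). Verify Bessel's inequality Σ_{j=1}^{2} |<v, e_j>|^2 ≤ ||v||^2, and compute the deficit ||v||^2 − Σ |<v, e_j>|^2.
Σ |<v, e_j>|^2 = 74/7; ||v||^2 = 11; deficit = 3/7

Write each e_j = u_j / sqrt(<u_j, u_j>) where u_j is the displayed integer vector. Then <v, e_j> = <v, u_j> / sqrt(<u_j, u_j>), so |<v, e_j>|^2 = <v, u_j>^2 / <u_j, u_j>.
Coefficients: <v, e_1> = -6/sqrt(6), <v, e_2> = -8/sqrt(14).
Square and sum: Σ |<v, e_j>|^2 = 74/7.
Compute ||v||^2 = v·v = 11.
Deficit = 11 − 74/7 = 3/7 ≥ 0, confirming Bessel's inequality. (The deficit equals ||v − Σ <v,e_j> e_j||^2, the squared distance from v to span{e_j}.)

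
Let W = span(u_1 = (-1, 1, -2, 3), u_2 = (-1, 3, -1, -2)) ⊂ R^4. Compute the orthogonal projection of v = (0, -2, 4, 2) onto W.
proj_W(v) = (6/5, -46/15, 22/15, 16/15)

Set up U = [u_1 | ... | u_2] ∈ R^(4×2). The projector onto W = col(U) is P = U (U^T U)^(-1) U^T.
Compute U^T U =
  [15, 0]
  [0, 15],
and U^T v = (-4, -14).
Solve U^T U · c = U^T v for the coefficients: c = (-4/15, -14/15). The projection is proj_W(v) = U c.
Check: (v - proj_W(v)) · u_1 = 0  (should be 0).
Check: (v - proj_W(v)) · u_2 = 0  (should be 0).
Result: proj_W(v) = (6/5, -46/15, 22/15, 16/15).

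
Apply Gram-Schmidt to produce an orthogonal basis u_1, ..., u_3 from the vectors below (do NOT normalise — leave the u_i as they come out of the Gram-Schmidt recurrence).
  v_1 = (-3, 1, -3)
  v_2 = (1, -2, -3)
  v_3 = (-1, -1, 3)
Orthogonal basis:
  u_1 = (-3, 1, -3)
  u_2 = (31/19, -42/19, -45/19)
  u_3 = (-162/125, -216/125, 18/25)

Apply the Gram-Schmidt recurrence
  u_1 = v_1
  u_i = v_i − Σ_{j<i} ((v_i · u_j) / (u_j · u_j)) · u_j.

Step by step this gives:
  u_1 = (-3, 1, -3)
  u_2 = (31/19, -42/19, -45/19)
  u_3 = (-162/125, -216/125, 18/25)

Orthogonality check:
  u_2 · u_1 = 0 (should be 0)
  u_3 · u_1 = 0 (should be 0)
  u_3 · u_2 = 0 (should be 0)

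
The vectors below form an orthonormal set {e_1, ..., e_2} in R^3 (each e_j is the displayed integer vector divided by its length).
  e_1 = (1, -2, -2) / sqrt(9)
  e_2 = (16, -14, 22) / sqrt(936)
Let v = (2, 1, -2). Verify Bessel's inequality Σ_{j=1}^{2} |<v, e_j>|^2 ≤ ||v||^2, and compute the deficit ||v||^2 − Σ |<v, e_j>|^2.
Σ |<v, e_j>|^2 = 5/2; ||v||^2 = 9; deficit = 13/2

Write each e_j = u_j / sqrt(<u_j, u_j>) where u_j is the displayed integer vector. Then <v, e_j> = <v, u_j> / sqrt(<u_j, u_j>), so |<v, e_j>|^2 = <v, u_j>^2 / <u_j, u_j>.
Coefficients: <v, e_1> = 4/sqrt(9), <v, e_2> = -26/sqrt(936).
Square and sum: Σ |<v, e_j>|^2 = 5/2.
Compute ||v||^2 = v·v = 9.
Deficit = 9 − 5/2 = 13/2 ≥ 0, confirming Bessel's inequality. (The deficit equals ||v − Σ <v,e_j> e_j||^2, the squared distance from v to span{e_j}.)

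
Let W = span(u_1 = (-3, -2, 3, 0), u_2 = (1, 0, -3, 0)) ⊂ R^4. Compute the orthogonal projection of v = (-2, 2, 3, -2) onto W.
proj_W(v) = (-11/19, 11/19, 66/19, 0)

Set up U = [u_1 | ... | u_2] ∈ R^(4×2). The projector onto W = col(U) is P = U (U^T U)^(-1) U^T.
Compute U^T U =
  [22, -12]
  [-12, 10],
and U^T v = (11, -11).
Solve U^T U · c = U^T v for the coefficients: c = (-11/38, -55/38). The projection is proj_W(v) = U c.
Check: (v - proj_W(v)) · u_1 = 0  (should be 0).
Check: (v - proj_W(v)) · u_2 = 0  (should be 0).
Result: proj_W(v) = (-11/19, 11/19, 66/19, 0).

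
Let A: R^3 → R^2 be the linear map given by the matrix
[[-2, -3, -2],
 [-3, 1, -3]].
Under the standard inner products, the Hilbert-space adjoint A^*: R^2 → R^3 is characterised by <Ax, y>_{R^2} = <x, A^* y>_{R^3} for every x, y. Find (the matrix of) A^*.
A^* = A^T =
[[-2, -3],
 [-3, 1],
 [-2, -3]]

For real matrices with standard dot products, the defining identity <Ax, y> = <x, A^* y> gives (Ax)^T y = x^T (A^*) y, i.e. x^T A^T y = x^T (A^*) y. Since this holds for all x, y, we must have A^* = A^T. Therefore
A^* =
[[-2, -3],
 [-3, 1],
 [-2, -3]].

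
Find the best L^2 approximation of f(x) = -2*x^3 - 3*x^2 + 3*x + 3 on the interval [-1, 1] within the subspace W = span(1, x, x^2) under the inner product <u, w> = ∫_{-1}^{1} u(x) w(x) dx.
g(x) = -3*x^2 + 9*x/5 + 3

The best approximation g ∈ W is the orthogonal projection of f onto W. Writing g = a_0 + a_1 x + a_2 x^2, the coefficients solve the normal equations G · a = b where
  G_{ij} = <φ_i, φ_j> and b_i = <f, φ_i>, with φ_0 = 1, φ_1 = x, φ_2 = x^2.
G =
  [2, 0, 2/3]
  [0, 2/3, 0]
  [2/3, 0, 2/5],
b = (4, 6/5, 4/5).
Solving gives a_0 = 3, a_1 = 9/5, a_2 = -3, so
  g(x) = -3*x^2 + 9*x/5 + 3.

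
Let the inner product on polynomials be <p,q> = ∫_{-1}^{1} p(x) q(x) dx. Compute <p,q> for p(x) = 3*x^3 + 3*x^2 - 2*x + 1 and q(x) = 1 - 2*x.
<p,q> = 64/15

Expand the product: p(x)·q(x) = -6*x^4 - 3*x^3 + 7*x^2 - 4*x + 1.
∫_{-1}^{1} of each monomial x^k gives [2/(k+1) if k even, 0 if k odd]. Integrating term-by-term (or equivalently evaluating the antiderivative F(x) = -6*x^5/5 - 3*x^4/4 + 7*x^3/3 - 2*x^2 + x at the endpoints):
  F(1) − F(−1) = -37/60 − (-293/60) = 64/15.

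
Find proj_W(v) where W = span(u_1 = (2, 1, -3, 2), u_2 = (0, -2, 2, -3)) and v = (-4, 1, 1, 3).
proj_W(v) = (-194/55, 11/5, 73/55, 133/55)

Set up U = [u_1 | ... | u_2] ∈ R^(4×2). The projector onto W = col(U) is P = U (U^T U)^(-1) U^T.
Compute U^T U =
  [18, -14]
  [-14, 17],
and U^T v = (-4, -9).
Solve U^T U · c = U^T v for the coefficients: c = (-97/55, -109/55). The projection is proj_W(v) = U c.
Check: (v - proj_W(v)) · u_1 = 0  (should be 0).
Check: (v - proj_W(v)) · u_2 = 0  (should be 0).
Result: proj_W(v) = (-194/55, 11/5, 73/55, 133/55).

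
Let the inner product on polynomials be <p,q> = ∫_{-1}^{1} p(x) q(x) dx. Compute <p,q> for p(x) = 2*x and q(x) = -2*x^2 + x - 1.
<p,q> = 4/3

Expand the product: p(x)·q(x) = -4*x^3 + 2*x^2 - 2*x.
∫_{-1}^{1} of each monomial x^k gives [2/(k+1) if k even, 0 if k odd]. Integrating term-by-term (or equivalently evaluating the antiderivative F(x) = -x^4 + 2*x^3/3 - x^2 at the endpoints):
  F(1) − F(−1) = -4/3 − (-8/3) = 4/3.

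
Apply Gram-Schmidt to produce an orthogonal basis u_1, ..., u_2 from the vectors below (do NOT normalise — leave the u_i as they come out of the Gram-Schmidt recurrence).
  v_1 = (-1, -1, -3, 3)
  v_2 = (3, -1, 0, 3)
Orthogonal basis:
  u_1 = (-1, -1, -3, 3)
  u_2 = (67/20, -13/20, 21/20, 39/20)

Apply the Gram-Schmidt recurrence
  u_1 = v_1
  u_i = v_i − Σ_{j<i} ((v_i · u_j) / (u_j · u_j)) · u_j.

Step by step this gives:
  u_1 = (-1, -1, -3, 3)
  u_2 = (67/20, -13/20, 21/20, 39/20)

Orthogonality check:
  u_2 · u_1 = 0 (should be 0)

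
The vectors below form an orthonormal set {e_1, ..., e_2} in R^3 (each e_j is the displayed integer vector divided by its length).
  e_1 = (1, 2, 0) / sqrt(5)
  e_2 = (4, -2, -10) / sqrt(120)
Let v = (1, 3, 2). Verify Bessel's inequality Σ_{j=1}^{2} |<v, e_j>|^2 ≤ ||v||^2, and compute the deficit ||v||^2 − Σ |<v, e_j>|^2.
Σ |<v, e_j>|^2 = 83/6; ||v||^2 = 14; deficit = 1/6

Write each e_j = u_j / sqrt(<u_j, u_j>) where u_j is the displayed integer vector. Then <v, e_j> = <v, u_j> / sqrt(<u_j, u_j>), so |<v, e_j>|^2 = <v, u_j>^2 / <u_j, u_j>.
Coefficients: <v, e_1> = 7/sqrt(5), <v, e_2> = -22/sqrt(120).
Square and sum: Σ |<v, e_j>|^2 = 83/6.
Compute ||v||^2 = v·v = 14.
Deficit = 14 − 83/6 = 1/6 ≥ 0, confirming Bessel's inequality. (The deficit equals ||v − Σ <v,e_j> e_j||^2, the squared distance from v to span{e_j}.)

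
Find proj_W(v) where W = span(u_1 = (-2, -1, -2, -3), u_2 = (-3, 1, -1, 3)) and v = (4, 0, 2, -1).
proj_W(v) = (350/89, -55/178, 188/89, -165/178)

Set up U = [u_1 | ... | u_2] ∈ R^(4×2). The projector onto W = col(U) is P = U (U^T U)^(-1) U^T.
Compute U^T U =
  [18, -2]
  [-2, 20],
and U^T v = (-9, -17).
Solve U^T U · c = U^T v for the coefficients: c = (-107/178, -81/89). The projection is proj_W(v) = U c.
Check: (v - proj_W(v)) · u_1 = 0  (should be 0).
Check: (v - proj_W(v)) · u_2 = 0  (should be 0).
Result: proj_W(v) = (350/89, -55/178, 188/89, -165/178).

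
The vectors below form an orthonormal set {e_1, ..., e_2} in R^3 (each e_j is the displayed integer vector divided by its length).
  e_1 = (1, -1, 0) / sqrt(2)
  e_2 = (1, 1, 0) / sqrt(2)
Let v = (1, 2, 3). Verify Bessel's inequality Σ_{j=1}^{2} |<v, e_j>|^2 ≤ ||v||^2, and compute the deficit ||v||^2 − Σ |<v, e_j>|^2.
Σ |<v, e_j>|^2 = 5; ||v||^2 = 14; deficit = 9

Write each e_j = u_j / sqrt(<u_j, u_j>) where u_j is the displayed integer vector. Then <v, e_j> = <v, u_j> / sqrt(<u_j, u_j>), so |<v, e_j>|^2 = <v, u_j>^2 / <u_j, u_j>.
Coefficients: <v, e_1> = -1/sqrt(2), <v, e_2> = 3/sqrt(2).
Square and sum: Σ |<v, e_j>|^2 = 5.
Compute ||v||^2 = v·v = 14.
Deficit = 14 − 5 = 9 ≥ 0, confirming Bessel's inequality. (The deficit equals ||v − Σ <v,e_j> e_j||^2, the squared distance from v to span{e_j}.)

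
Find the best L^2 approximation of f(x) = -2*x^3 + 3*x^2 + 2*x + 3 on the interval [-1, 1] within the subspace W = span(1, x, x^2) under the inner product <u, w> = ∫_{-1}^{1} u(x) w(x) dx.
g(x) = 3*x^2 + 4*x/5 + 3

The best approximation g ∈ W is the orthogonal projection of f onto W. Writing g = a_0 + a_1 x + a_2 x^2, the coefficients solve the normal equations G · a = b where
  G_{ij} = <φ_i, φ_j> and b_i = <f, φ_i>, with φ_0 = 1, φ_1 = x, φ_2 = x^2.
G =
  [2, 0, 2/3]
  [0, 2/3, 0]
  [2/3, 0, 2/5],
b = (8, 8/15, 16/5).
Solving gives a_0 = 3, a_1 = 4/5, a_2 = 3, so
  g(x) = 3*x^2 + 4*x/5 + 3.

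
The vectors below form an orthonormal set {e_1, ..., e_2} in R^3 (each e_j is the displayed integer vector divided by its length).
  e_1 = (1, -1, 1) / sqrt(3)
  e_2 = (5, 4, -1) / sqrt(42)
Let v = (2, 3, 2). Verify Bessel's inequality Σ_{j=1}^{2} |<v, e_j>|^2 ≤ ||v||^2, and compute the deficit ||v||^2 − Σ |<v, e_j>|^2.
Σ |<v, e_j>|^2 = 69/7; ||v||^2 = 17; deficit = 50/7

Write each e_j = u_j / sqrt(<u_j, u_j>) where u_j is the displayed integer vector. Then <v, e_j> = <v, u_j> / sqrt(<u_j, u_j>), so |<v, e_j>|^2 = <v, u_j>^2 / <u_j, u_j>.
Coefficients: <v, e_1> = 1/sqrt(3), <v, e_2> = 20/sqrt(42).
Square and sum: Σ |<v, e_j>|^2 = 69/7.
Compute ||v||^2 = v·v = 17.
Deficit = 17 − 69/7 = 50/7 ≥ 0, confirming Bessel's inequality. (The deficit equals ||v − Σ <v,e_j> e_j||^2, the squared distance from v to span{e_j}.)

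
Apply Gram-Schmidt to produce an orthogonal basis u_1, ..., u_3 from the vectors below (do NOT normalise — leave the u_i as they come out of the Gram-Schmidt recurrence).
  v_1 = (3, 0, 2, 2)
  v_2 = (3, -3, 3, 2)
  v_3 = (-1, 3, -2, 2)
Orthogonal basis:
  u_1 = (3, 0, 2, 2)
  u_2 = (-6/17, -3, 13/17, -4/17)
  u_3 = (-71/83, -45/166, -135/166, 174/83)

Apply the Gram-Schmidt recurrence
  u_1 = v_1
  u_i = v_i − Σ_{j<i} ((v_i · u_j) / (u_j · u_j)) · u_j.

Step by step this gives:
  u_1 = (3, 0, 2, 2)
  u_2 = (-6/17, -3, 13/17, -4/17)
  u_3 = (-71/83, -45/166, -135/166, 174/83)

Orthogonality check:
  u_2 · u_1 = 0 (should be 0)
  u_3 · u_1 = 0 (should be 0)
  u_3 · u_2 = 0 (should be 0)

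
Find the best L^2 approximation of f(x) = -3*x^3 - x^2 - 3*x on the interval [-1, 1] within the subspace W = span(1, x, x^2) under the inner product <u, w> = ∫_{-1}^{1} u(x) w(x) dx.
g(x) = -x^2 - 24*x/5

The best approximation g ∈ W is the orthogonal projection of f onto W. Writing g = a_0 + a_1 x + a_2 x^2, the coefficients solve the normal equations G · a = b where
  G_{ij} = <φ_i, φ_j> and b_i = <f, φ_i>, with φ_0 = 1, φ_1 = x, φ_2 = x^2.
G =
  [2, 0, 2/3]
  [0, 2/3, 0]
  [2/3, 0, 2/5],
b = (-2/3, -16/5, -2/5).
Solving gives a_0 = 0, a_1 = -24/5, a_2 = -1, so
  g(x) = -x^2 - 24*x/5.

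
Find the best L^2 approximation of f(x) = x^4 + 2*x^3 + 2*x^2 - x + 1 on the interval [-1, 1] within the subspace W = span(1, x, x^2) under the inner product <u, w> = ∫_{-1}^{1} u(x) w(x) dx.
g(x) = 20*x^2/7 + x/5 + 32/35

The best approximation g ∈ W is the orthogonal projection of f onto W. Writing g = a_0 + a_1 x + a_2 x^2, the coefficients solve the normal equations G · a = b where
  G_{ij} = <φ_i, φ_j> and b_i = <f, φ_i>, with φ_0 = 1, φ_1 = x, φ_2 = x^2.
G =
  [2, 0, 2/3]
  [0, 2/3, 0]
  [2/3, 0, 2/5],
b = (56/15, 2/15, 184/105).
Solving gives a_0 = 32/35, a_1 = 1/5, a_2 = 20/7, so
  g(x) = 20*x^2/7 + x/5 + 32/35.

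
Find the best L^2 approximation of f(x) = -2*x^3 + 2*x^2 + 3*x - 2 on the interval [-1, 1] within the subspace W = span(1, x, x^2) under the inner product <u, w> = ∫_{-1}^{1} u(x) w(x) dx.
g(x) = 2*x^2 + 9*x/5 - 2

The best approximation g ∈ W is the orthogonal projection of f onto W. Writing g = a_0 + a_1 x + a_2 x^2, the coefficients solve the normal equations G · a = b where
  G_{ij} = <φ_i, φ_j> and b_i = <f, φ_i>, with φ_0 = 1, φ_1 = x, φ_2 = x^2.
G =
  [2, 0, 2/3]
  [0, 2/3, 0]
  [2/3, 0, 2/5],
b = (-8/3, 6/5, -8/15).
Solving gives a_0 = -2, a_1 = 9/5, a_2 = 2, so
  g(x) = 2*x^2 + 9*x/5 - 2.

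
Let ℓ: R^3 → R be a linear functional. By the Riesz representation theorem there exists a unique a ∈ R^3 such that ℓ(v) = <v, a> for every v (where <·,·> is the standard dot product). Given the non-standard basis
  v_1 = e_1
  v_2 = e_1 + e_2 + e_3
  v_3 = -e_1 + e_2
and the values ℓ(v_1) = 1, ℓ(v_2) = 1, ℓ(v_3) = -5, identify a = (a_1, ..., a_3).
a = (1, -4, 4)

Write a = (a_1, ..., a_3) in the standard basis. For each basis vector v_i, ℓ(v_i) = <v_i, a> is a linear equation in the a_j's. Collect the n equations into a matrix system V a = ℓ, where row i of V is v_i (expressed in the standard basis). Since V is invertible (lower-triangular with 1s on the diagonal, up to permutation), solve by back-substitution:
  V =
[[1, 0, 0],
 [1, 1, 1],
 [-1, 1, 0]]
  V a = (1, 1, -5)
Solving gives a = (1, -4, 4).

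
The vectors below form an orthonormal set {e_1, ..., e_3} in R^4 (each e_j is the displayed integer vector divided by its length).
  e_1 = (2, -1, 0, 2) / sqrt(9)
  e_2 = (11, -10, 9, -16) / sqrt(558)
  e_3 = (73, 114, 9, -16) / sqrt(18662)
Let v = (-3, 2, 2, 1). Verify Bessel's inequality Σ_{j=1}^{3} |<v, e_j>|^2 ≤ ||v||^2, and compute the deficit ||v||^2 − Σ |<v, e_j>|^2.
Σ |<v, e_j>|^2 = 2609/301; ||v||^2 = 18; deficit = 2809/301

Write each e_j = u_j / sqrt(<u_j, u_j>) where u_j is the displayed integer vector. Then <v, e_j> = <v, u_j> / sqrt(<u_j, u_j>), so |<v, e_j>|^2 = <v, u_j>^2 / <u_j, u_j>.
Coefficients: <v, e_1> = -6/sqrt(9), <v, e_2> = -51/sqrt(558), <v, e_3> = 11/sqrt(18662).
Square and sum: Σ |<v, e_j>|^2 = 2609/301.
Compute ||v||^2 = v·v = 18.
Deficit = 18 − 2609/301 = 2809/301 ≥ 0, confirming Bessel's inequality. (The deficit equals ||v − Σ <v,e_j> e_j||^2, the squared distance from v to span{e_j}.)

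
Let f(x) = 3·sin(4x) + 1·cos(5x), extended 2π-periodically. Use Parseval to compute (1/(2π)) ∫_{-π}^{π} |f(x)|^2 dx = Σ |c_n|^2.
Σ |c_n|^2 = 5

Expand |f|^2 and use orthogonality of {sin(nx), cos(mx)} on [-π, π]:
  ∫_{-π}^{π} sin(nx)^2 dx = π, ∫ cos(mx)^2 dx = π, and cross terms integrate to 0.
So ∫_{-π}^{π} f(x)^2 dx = 3^2 · π + 1^2 · π = (9 + 1)π.
Divide by 2π: (9 + 1)/2 = 5.
By Parseval, this equals Σ |c_n|^2.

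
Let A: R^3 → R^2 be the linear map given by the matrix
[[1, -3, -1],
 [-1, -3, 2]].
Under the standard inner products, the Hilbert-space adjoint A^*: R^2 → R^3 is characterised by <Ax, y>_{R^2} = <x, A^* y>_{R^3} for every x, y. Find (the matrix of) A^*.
A^* = A^T =
[[1, -1],
 [-3, -3],
 [-1, 2]]

For real matrices with standard dot products, the defining identity <Ax, y> = <x, A^* y> gives (Ax)^T y = x^T (A^*) y, i.e. x^T A^T y = x^T (A^*) y. Since this holds for all x, y, we must have A^* = A^T. Therefore
A^* =
[[1, -1],
 [-3, -3],
 [-1, 2]].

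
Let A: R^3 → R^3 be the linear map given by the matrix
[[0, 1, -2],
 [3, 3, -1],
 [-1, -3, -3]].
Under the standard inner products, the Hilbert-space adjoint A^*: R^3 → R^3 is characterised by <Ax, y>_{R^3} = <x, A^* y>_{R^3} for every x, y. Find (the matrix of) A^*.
A^* = A^T =
[[0, 3, -1],
 [1, 3, -3],
 [-2, -1, -3]]

For real matrices with standard dot products, the defining identity <Ax, y> = <x, A^* y> gives (Ax)^T y = x^T (A^*) y, i.e. x^T A^T y = x^T (A^*) y. Since this holds for all x, y, we must have A^* = A^T. Therefore
A^* =
[[0, 3, -1],
 [1, 3, -3],
 [-2, -1, -3]].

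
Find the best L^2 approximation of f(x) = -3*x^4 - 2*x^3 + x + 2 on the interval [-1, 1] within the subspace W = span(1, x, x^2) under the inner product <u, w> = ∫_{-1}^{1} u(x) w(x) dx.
g(x) = -18*x^2/7 - x/5 + 79/35

The best approximation g ∈ W is the orthogonal projection of f onto W. Writing g = a_0 + a_1 x + a_2 x^2, the coefficients solve the normal equations G · a = b where
  G_{ij} = <φ_i, φ_j> and b_i = <f, φ_i>, with φ_0 = 1, φ_1 = x, φ_2 = x^2.
G =
  [2, 0, 2/3]
  [0, 2/3, 0]
  [2/3, 0, 2/5],
b = (14/5, -2/15, 10/21).
Solving gives a_0 = 79/35, a_1 = -1/5, a_2 = -18/7, so
  g(x) = -18*x^2/7 - x/5 + 79/35.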